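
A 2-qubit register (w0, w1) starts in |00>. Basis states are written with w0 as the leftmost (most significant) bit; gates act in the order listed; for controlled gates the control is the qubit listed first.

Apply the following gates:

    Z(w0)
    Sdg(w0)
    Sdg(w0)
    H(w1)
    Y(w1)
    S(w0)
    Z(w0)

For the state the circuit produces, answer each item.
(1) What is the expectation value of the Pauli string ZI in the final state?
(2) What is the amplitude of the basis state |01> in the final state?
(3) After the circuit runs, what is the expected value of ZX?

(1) In the final state, ZI has expectation 1.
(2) The amplitude on |01> is sqrt(2)*I/2.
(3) The expectation value of ZX is -1.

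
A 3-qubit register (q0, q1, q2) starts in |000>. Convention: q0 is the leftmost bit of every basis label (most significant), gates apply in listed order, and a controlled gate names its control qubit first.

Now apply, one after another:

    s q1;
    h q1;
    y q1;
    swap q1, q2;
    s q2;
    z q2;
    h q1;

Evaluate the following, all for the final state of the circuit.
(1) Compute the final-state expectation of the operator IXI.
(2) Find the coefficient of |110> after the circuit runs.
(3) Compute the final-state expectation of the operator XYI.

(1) The expectation value of IXI is 1.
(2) The amplitude on |110> is 0.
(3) The expectation value of XYI is 0.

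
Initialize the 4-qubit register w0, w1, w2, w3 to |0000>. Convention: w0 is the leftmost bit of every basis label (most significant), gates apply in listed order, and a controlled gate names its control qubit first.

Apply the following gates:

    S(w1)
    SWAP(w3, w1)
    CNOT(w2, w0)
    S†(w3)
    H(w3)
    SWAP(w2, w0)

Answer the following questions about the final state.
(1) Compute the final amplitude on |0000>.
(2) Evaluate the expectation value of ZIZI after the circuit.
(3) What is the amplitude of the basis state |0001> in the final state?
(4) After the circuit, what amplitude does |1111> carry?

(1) |0000> carries amplitude sqrt(2)/2 in the final state.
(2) In the final state, ZIZI has expectation 1.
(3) |0001> carries amplitude sqrt(2)/2 in the final state.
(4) |1111> carries amplitude 0 in the final state.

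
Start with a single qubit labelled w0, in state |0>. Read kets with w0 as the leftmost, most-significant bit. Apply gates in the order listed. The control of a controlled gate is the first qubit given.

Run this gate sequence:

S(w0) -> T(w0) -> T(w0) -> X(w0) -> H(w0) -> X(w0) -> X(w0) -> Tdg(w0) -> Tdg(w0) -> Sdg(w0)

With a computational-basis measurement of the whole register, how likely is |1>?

A full measurement returns |1> with probability 1/2.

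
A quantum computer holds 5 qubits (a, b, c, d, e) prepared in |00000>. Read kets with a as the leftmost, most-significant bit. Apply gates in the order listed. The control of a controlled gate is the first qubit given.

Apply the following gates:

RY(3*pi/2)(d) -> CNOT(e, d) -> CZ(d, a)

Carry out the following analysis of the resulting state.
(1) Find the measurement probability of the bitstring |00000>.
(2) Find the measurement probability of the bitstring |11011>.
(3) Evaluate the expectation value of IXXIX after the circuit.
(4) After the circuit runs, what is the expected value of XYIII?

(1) A full measurement returns |00000> with probability 1/2.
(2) The probability of measuring |11011> is 0.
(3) In the final state, IXXIX has expectation 0.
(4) The observable XYIII averages to 0.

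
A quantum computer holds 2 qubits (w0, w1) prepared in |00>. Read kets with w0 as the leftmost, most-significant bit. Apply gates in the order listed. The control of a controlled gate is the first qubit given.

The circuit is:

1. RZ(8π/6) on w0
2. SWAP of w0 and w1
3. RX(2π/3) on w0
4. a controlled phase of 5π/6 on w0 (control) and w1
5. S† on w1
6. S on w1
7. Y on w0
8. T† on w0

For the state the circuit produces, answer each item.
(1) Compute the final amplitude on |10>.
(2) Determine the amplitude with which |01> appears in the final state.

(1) |10> carries amplitude -exp(7*I*pi/12)/2 in the final state.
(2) |01> carries amplitude 0 in the final state.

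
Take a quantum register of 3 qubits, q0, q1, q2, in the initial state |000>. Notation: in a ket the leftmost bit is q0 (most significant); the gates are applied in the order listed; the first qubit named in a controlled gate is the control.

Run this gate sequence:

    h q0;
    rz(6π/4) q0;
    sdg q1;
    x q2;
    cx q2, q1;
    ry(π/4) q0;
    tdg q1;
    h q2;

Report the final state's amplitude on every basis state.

After the circuit, the state carries amplitude 0 on |000>, 0 on |001>, -sqrt(sqrt(2) + 2)/4 - I*sqrt(2 - sqrt(2))/4 on |010>, sqrt(sqrt(2) + 2)/4 + I*sqrt(2 - sqrt(2))/4 on |011>, 0 on |100>, 0 on |101>, -sqrt(2 - sqrt(2))/4 + I*sqrt(sqrt(2) + 2)/4 on |110>, sqrt(2 - sqrt(2))/4 - I*sqrt(sqrt(2) + 2)/4 on |111>.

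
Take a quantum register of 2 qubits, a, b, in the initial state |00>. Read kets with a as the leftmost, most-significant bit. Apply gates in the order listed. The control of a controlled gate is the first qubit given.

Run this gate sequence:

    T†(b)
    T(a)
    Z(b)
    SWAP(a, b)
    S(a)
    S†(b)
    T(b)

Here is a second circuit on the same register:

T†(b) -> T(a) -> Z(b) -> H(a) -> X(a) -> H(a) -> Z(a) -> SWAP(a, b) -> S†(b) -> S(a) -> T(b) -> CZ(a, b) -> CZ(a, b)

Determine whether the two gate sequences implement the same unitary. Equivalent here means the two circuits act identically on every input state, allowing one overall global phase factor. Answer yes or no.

Yes: on every input state the two circuits agree up to one overall phase factor.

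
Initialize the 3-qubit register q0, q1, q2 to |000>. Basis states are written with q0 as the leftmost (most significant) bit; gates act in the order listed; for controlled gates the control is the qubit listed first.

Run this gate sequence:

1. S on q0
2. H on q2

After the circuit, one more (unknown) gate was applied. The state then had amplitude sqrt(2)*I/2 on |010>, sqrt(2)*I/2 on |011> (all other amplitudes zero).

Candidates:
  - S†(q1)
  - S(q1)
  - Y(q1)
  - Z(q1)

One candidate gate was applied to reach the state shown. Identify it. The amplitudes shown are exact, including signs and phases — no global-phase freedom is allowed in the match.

The applied gate was Y(q1).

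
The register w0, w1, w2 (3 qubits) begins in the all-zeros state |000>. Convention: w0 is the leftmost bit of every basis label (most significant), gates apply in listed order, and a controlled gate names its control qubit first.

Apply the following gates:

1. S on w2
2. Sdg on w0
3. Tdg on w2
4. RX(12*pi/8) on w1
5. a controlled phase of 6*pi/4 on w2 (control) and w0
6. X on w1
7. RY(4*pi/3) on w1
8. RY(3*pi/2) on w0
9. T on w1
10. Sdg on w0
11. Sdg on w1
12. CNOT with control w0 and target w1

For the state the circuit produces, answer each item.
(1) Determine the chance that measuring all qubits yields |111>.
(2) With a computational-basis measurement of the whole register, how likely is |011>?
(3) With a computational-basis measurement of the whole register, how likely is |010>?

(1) Outcome |111> occurs with probability 0.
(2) Outcome |011> occurs with probability 0.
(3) A full measurement returns |010> with probability 1/4.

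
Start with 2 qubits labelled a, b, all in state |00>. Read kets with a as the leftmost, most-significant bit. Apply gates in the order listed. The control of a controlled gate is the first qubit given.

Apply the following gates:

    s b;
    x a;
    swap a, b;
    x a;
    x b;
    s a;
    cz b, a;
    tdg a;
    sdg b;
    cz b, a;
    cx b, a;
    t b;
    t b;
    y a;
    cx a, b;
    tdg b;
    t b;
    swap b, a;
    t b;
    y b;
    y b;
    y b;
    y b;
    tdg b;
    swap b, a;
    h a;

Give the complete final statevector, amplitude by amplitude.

The resulting statevector has amplitude -sqrt(2)*exp(3*I*pi/4)/2 on |00>, 0 on |01>, -sqrt(2)*exp(3*I*pi/4)/2 on |10>, 0 on |11>.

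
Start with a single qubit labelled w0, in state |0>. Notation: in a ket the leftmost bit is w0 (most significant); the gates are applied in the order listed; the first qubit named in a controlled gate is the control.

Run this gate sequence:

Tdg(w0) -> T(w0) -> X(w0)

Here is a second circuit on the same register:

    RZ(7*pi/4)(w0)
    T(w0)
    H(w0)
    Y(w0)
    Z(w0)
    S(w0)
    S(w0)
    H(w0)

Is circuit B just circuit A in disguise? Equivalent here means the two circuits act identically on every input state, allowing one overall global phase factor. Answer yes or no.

No, they are not equivalent — no single phase factor reconciles the two unitaries.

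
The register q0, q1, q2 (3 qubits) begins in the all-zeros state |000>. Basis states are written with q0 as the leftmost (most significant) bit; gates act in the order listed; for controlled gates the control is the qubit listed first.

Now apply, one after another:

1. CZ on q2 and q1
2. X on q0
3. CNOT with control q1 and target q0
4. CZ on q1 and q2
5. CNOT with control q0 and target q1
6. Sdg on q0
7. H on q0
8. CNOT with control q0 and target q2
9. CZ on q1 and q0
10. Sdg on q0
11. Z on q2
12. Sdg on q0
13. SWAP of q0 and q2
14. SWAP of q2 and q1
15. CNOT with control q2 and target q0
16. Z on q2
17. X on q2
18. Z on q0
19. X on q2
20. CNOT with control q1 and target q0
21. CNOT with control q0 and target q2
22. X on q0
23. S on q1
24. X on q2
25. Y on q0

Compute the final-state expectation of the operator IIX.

The observable IIX averages to 0.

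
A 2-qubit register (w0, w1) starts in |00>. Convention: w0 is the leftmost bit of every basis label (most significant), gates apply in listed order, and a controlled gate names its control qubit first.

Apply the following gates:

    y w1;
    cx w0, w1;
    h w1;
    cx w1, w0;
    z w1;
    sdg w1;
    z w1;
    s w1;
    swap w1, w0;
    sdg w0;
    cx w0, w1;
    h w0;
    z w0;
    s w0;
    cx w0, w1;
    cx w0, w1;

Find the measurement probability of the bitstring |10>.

The probability of measuring |10> is 1/2.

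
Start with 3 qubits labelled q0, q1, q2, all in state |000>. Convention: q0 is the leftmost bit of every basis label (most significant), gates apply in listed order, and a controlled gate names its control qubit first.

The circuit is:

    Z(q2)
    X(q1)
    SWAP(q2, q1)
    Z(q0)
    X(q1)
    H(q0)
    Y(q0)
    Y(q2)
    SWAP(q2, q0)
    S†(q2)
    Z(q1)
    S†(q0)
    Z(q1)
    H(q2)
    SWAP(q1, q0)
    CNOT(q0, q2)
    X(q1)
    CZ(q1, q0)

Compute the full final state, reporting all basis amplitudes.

The final amplitudes are 1/2 - I/2 on |110>, 1/2 + I/2 on |111>, and 0 on every other basis state.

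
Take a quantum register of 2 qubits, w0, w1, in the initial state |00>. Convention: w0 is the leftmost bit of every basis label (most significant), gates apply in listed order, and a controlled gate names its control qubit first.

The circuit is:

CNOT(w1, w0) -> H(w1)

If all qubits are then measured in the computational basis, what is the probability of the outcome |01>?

The probability of measuring |01> is 1/2.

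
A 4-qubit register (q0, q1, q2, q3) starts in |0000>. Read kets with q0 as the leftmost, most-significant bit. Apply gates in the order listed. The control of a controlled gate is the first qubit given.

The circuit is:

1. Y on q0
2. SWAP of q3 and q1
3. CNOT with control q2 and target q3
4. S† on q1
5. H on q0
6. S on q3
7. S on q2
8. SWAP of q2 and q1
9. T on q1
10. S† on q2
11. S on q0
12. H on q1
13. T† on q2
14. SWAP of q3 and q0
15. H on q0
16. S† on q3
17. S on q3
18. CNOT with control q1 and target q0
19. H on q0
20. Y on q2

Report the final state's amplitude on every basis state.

The final amplitudes are -1/2 on |0010>, I/2 on |0011>, -1/2 on |0110>, I/2 on |0111>, and 0 on every other basis state.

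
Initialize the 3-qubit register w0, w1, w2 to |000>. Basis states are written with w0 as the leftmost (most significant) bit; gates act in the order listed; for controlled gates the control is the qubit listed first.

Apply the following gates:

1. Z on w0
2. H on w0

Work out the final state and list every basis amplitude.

The resulting statevector has amplitude sqrt(2)/2 on |000>, sqrt(2)/2 on |100>, and 0 on every other basis state.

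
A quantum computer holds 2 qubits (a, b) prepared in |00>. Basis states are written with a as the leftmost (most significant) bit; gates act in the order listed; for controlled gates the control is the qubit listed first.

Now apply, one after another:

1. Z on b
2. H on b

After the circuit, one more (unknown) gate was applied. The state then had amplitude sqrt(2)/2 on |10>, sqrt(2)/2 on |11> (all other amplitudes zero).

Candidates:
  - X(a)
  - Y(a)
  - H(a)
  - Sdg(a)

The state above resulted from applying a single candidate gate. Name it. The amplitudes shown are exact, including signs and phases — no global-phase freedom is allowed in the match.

It was X(a) that produced the state shown.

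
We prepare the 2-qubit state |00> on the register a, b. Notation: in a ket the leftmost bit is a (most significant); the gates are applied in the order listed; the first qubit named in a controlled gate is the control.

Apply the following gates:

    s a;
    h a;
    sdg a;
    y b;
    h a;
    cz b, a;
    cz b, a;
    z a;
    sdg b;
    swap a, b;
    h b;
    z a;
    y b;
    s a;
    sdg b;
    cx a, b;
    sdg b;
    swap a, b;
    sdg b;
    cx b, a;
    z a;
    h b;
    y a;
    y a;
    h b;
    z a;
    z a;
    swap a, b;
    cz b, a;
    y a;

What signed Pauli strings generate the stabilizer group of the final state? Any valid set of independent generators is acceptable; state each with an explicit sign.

The final state is stabilized by the group generated by +IY, +ZI; other independent generating sets are equally valid. Key observation: gates 21-26 undo each other exactly, leaving only the rest of the circuit to track.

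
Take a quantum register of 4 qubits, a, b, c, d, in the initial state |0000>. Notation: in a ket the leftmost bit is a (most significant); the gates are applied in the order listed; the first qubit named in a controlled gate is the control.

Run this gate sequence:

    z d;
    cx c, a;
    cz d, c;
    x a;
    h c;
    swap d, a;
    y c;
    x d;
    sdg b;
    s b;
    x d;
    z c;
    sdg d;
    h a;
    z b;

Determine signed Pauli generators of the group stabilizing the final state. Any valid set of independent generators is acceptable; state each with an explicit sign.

One valid set of independent stabilizer generators is +XIII, +IIXI, +IZII, -IIIZ (any independent generating set of the same group is equally correct). Key observation: gates 8-11 undo each other exactly, leaving only the rest of the circuit to track.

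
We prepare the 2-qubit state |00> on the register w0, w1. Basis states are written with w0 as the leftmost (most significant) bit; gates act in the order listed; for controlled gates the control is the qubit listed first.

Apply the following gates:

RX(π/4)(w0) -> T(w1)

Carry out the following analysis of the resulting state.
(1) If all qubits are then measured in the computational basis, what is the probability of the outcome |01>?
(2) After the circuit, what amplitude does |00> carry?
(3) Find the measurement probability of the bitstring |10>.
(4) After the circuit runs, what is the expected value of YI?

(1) The probability of measuring |01> is 0.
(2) The final state's coefficient on |00> equals sqrt(sqrt(2) + 2)/2.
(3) The probability of measuring |10> is 1/2 - sqrt(2)/4.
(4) The expectation value of YI is -sqrt(2)/2.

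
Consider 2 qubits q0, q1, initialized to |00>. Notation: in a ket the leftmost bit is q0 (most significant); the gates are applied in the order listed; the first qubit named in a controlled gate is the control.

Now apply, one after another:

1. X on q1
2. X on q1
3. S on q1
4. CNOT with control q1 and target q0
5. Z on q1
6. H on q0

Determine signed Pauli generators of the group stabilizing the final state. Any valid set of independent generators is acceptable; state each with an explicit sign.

The stabilizer group can be generated by +XI, +IZ, among other valid generating sets. Key observation: the block from step 1 through step 2 cancels to the identity and can be dropped.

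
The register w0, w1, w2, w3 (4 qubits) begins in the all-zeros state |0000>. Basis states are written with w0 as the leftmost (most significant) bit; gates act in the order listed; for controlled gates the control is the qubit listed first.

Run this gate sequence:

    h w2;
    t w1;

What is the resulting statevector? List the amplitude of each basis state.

After the circuit, the state carries amplitude sqrt(2)/2 on |0000>, sqrt(2)/2 on |0010>, and 0 on every other basis state.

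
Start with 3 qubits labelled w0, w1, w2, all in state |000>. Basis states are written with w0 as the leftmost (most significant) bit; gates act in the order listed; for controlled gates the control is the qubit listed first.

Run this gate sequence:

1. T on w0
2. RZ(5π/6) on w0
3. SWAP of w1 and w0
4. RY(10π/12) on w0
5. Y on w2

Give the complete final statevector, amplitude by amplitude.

After the circuit, the state carries amplitude (-sqrt(2) + sqrt(6))*exp(I*pi/12)/4 on |001>, (sqrt(2) + sqrt(6))*exp(I*pi/12)/4 on |101>, and 0 on every other basis state.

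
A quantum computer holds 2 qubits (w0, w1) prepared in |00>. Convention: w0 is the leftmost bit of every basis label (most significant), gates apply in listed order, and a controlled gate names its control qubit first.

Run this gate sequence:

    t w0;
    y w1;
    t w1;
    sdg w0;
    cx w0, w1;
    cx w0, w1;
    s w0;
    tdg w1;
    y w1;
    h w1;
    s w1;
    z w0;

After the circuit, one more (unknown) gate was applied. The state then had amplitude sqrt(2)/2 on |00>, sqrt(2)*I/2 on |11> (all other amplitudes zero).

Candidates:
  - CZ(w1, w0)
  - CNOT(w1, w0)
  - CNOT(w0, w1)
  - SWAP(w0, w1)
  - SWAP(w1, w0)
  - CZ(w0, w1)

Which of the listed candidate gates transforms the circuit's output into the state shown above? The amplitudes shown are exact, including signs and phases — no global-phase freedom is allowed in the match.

It was CNOT(w1, w0) that produced the state shown.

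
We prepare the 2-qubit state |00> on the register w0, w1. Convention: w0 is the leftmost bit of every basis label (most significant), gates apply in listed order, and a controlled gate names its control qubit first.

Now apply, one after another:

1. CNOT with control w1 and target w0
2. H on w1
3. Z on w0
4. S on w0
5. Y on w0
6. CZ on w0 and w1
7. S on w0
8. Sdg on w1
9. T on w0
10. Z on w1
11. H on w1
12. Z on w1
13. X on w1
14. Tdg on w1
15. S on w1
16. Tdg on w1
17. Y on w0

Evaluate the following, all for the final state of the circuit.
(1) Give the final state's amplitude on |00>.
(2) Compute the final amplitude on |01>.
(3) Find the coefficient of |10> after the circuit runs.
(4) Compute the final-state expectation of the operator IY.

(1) |00> carries amplitude sqrt(2)/2 in the final state.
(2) The final state's coefficient on |01> equals (1 - I)*exp(3*I*pi/4)/2.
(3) |10> carries amplitude 0 in the final state.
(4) The expectation value of IY is 1.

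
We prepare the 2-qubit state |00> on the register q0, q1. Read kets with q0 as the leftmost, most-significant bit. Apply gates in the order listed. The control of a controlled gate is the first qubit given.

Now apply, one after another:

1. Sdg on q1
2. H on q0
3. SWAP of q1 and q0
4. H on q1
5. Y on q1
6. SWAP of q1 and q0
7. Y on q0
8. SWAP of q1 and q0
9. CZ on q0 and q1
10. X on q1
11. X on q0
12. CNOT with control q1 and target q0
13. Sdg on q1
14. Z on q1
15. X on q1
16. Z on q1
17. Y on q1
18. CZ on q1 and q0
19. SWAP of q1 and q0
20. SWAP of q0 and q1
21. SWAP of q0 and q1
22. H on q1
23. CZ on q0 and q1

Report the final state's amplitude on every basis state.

The resulting statevector has amplitude 0 on |00>, 0 on |01>, -sqrt(2)/2 on |10>, sqrt(2)/2 on |11>. Key observation: steps 20-21 multiply out to the identity, so the circuit reduces to the remaining gates.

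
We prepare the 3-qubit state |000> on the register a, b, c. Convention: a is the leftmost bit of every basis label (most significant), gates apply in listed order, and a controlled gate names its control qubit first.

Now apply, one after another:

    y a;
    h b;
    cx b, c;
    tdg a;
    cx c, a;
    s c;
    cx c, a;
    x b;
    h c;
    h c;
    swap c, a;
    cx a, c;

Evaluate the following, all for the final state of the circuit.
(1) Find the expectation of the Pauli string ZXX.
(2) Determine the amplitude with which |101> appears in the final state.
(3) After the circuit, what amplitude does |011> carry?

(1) In the final state, ZXX has expectation 0. Key observation: the block from step 9 through step 10 cancels to the identity and can be dropped.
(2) The amplitude on |101> is 0.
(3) The amplitude on |011> is sqrt(2)*exp(I*pi/4)/2.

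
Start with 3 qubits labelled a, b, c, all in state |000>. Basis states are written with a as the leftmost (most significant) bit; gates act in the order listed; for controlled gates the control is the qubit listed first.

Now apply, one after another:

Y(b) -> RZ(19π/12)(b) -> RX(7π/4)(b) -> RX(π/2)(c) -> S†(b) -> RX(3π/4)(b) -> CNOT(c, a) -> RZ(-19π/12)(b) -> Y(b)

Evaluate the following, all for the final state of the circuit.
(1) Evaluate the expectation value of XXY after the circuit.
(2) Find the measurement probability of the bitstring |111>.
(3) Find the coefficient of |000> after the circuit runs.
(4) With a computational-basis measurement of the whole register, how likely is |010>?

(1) In the final state, XXY has expectation -sqrt(3)/4 - sqrt(6)/8 - sqrt(2)/8 + 1/4.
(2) A full measurement returns |111> with probability 3/8.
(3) The amplitude on |000> is -1/4 + I/4.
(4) Outcome |010> occurs with probability 3/8.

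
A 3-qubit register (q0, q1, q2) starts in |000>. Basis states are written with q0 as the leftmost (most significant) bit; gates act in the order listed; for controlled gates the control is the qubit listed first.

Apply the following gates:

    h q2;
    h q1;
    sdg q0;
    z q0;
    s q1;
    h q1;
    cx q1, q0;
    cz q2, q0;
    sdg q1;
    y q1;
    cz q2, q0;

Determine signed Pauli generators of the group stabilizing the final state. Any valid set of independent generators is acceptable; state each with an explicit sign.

The final state is stabilized by the group generated by +XXI, +IIX, -ZZI; other independent generating sets are equally valid.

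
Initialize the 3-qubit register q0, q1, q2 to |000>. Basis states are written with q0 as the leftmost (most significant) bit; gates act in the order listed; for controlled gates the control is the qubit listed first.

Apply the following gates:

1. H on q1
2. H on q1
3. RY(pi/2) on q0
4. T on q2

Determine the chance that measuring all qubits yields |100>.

The probability of measuring |100> is 1/2.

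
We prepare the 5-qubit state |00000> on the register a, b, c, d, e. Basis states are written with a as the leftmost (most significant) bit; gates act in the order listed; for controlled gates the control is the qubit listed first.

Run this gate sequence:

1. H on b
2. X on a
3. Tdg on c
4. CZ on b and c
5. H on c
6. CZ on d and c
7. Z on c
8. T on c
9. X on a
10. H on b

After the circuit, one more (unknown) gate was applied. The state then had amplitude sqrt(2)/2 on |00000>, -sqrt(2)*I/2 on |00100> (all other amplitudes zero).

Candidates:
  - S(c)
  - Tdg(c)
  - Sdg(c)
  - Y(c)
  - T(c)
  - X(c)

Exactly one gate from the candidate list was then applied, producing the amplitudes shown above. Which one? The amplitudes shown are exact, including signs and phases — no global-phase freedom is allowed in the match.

The applied gate was T(c).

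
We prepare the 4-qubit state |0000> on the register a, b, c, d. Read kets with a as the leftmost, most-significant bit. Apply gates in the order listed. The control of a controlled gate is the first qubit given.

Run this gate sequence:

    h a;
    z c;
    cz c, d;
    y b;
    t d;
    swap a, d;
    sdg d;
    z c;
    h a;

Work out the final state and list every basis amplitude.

After the circuit, the state carries amplitude I/2 on |0100>, 1/2 on |0101>, I/2 on |1100>, 1/2 on |1101>, and 0 on every other basis state.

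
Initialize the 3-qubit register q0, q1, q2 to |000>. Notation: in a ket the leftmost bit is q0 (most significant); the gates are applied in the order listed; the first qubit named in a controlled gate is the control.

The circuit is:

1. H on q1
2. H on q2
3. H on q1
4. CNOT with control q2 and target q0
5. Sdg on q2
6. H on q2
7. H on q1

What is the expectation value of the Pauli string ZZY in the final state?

In the final state, ZZY has expectation 0.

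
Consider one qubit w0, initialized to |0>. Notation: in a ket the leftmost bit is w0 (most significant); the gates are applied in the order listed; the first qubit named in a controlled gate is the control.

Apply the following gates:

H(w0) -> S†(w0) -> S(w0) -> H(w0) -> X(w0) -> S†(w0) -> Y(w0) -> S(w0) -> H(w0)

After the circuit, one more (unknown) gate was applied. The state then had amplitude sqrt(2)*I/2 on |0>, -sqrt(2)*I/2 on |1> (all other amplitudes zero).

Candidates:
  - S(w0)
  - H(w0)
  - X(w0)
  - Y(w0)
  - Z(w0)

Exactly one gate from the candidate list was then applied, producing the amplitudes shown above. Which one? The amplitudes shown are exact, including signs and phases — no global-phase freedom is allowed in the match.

The unique candidate consistent with the amplitudes is Y(w0).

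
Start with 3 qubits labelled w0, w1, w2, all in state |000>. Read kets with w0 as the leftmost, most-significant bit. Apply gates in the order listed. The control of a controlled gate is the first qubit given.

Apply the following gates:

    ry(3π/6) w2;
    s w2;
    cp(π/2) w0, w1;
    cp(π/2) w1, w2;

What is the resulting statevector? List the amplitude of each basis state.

The resulting statevector has amplitude sqrt(2)/2 on |000>, sqrt(2)*I/2 on |001>, and 0 on every other basis state.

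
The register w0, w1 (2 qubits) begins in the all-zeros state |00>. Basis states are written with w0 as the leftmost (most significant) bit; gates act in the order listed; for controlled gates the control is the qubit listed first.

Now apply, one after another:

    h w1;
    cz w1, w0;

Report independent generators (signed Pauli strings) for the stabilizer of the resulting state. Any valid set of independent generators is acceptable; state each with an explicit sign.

The final state is stabilized by the group generated by +IX, +ZI; other independent generating sets are equally valid.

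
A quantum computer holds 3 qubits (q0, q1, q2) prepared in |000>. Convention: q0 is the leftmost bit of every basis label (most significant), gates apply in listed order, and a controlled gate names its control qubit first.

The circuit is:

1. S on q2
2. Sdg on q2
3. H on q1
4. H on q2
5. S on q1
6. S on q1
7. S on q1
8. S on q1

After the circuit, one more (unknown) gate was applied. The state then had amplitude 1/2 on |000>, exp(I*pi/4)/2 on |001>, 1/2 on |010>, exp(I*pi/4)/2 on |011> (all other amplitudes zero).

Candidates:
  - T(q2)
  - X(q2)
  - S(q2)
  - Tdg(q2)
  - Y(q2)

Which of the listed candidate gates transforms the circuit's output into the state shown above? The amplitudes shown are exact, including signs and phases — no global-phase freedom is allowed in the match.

The unique candidate consistent with the amplitudes is T(q2). Key observation: gates 5-8 undo each other exactly, leaving only the rest of the circuit to track.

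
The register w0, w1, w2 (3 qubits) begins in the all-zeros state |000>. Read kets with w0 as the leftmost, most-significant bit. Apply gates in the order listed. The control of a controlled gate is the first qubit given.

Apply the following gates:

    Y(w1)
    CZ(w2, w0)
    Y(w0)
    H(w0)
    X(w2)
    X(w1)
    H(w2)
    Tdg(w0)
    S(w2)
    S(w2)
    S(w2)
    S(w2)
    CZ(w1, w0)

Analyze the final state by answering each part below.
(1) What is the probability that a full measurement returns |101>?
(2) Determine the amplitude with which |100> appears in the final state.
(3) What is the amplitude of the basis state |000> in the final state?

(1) The probability of measuring |101> is 1/4. Key observation: the block from step 9 through step 12 cancels to the identity and can be dropped.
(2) The amplitude on |100> is -exp(3*I*pi/4)/2.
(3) The amplitude on |000> is -1/2.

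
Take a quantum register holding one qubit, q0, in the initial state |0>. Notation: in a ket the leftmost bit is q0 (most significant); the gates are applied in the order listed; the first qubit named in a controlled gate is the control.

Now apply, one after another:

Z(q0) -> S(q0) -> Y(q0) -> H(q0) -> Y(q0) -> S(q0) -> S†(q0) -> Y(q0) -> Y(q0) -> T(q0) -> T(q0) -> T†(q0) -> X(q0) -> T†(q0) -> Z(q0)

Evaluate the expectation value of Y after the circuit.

The expectation value of Y is 1. Key observation: steps 6-7 multiply out to the identity, so the circuit reduces to the remaining gates.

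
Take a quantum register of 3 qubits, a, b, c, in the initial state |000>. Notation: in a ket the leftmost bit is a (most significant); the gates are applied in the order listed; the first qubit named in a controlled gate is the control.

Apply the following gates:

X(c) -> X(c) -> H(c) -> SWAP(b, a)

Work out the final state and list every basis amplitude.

The final amplitudes are sqrt(2)/2 on |000>, sqrt(2)/2 on |001>, and 0 on every other basis state. Key observation: gates 1-2 undo each other exactly, leaving only the rest of the circuit to track.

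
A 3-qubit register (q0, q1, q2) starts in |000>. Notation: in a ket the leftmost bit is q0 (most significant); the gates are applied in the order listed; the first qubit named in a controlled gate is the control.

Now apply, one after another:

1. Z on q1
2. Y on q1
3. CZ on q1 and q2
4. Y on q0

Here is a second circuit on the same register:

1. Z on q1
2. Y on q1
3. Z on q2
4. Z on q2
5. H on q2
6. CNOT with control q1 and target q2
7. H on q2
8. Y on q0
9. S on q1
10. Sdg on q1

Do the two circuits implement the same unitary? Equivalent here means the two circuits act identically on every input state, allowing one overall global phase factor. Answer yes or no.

Yes — the two circuits implement the same unitary up to a global phase.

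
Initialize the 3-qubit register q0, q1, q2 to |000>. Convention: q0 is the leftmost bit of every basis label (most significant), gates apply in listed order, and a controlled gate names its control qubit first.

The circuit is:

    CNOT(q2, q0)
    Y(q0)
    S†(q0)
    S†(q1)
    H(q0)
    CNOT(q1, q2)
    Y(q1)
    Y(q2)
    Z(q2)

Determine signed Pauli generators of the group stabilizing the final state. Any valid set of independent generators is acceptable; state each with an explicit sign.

The final state is stabilized by the group generated by -XII, -IZI, -IIZ; other independent generating sets are equally valid.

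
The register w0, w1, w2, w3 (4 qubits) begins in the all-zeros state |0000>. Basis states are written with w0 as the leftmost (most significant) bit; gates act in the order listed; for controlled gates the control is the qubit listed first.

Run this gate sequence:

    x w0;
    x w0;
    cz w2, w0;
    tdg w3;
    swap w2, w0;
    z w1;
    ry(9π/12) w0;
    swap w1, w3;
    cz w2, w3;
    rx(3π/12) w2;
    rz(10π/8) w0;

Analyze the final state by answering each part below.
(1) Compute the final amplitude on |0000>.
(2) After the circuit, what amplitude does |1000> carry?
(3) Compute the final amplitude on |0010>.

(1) The amplitude on |0000> is -sqrt(2)*exp(3*I*pi/8)/4. Key observation: gates 1-2 undo each other exactly, leaving only the rest of the circuit to track.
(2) |1000> carries amplitude (sqrt(2) + 2)*exp(5*I*pi/8)/4 in the final state.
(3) The final state's coefficient on |0010> equals (2 - sqrt(2))*exp(7*I*pi/8)/4.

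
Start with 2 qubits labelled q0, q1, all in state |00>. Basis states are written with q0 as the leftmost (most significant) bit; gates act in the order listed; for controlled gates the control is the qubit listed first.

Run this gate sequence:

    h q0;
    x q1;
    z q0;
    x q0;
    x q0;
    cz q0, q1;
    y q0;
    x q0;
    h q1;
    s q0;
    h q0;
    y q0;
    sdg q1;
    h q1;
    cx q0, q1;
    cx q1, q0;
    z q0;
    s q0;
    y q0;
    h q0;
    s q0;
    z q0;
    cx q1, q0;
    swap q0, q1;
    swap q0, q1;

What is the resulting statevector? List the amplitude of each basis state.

After the circuit, the state carries amplitude sqrt(2)*(-1 - I)/4 on |00>, sqrt(2)*(1 + I)/4 on |01>, sqrt(2)*(-1 - I)/4 on |10>, sqrt(2)*(-1 - I)/4 on |11>.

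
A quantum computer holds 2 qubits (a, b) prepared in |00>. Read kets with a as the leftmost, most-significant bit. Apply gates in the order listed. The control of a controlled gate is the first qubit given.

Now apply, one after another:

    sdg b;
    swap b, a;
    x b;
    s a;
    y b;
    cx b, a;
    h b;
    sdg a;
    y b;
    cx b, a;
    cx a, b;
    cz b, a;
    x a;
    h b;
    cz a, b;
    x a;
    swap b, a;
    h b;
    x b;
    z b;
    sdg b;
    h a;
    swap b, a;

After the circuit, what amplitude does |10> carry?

The final state's coefficient on |10> equals I/2.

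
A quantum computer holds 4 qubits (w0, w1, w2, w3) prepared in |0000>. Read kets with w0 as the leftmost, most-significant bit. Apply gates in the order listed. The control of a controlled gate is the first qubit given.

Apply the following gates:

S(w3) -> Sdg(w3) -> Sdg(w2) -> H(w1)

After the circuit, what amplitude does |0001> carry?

The amplitude on |0001> is 0. Key observation: steps 1-2 multiply out to the identity, so the circuit reduces to the remaining gates.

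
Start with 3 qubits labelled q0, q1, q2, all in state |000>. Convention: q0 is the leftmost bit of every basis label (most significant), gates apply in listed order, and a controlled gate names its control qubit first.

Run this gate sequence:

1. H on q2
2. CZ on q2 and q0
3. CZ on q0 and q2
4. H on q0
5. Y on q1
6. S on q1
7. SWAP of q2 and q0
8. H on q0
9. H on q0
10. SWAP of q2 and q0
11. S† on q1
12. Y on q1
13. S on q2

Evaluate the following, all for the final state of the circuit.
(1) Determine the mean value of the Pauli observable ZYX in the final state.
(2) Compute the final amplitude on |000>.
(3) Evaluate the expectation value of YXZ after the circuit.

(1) In the final state, ZYX has expectation 0.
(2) The final state's coefficient on |000> equals 1/2.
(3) The expectation value of YXZ is 0.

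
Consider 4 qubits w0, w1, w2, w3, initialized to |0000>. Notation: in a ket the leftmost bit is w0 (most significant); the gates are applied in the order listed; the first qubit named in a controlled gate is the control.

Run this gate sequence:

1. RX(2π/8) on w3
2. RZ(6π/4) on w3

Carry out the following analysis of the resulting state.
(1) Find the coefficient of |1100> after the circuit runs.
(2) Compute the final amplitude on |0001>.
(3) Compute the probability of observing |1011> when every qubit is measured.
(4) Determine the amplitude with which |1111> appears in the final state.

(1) The amplitude on |1100> is 0.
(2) The final state's coefficient on |0001> equals sqrt(2 - sqrt(2))*exp(I*pi/4)/2.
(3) The probability of measuring |1011> is 0.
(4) The final state's coefficient on |1111> equals 0.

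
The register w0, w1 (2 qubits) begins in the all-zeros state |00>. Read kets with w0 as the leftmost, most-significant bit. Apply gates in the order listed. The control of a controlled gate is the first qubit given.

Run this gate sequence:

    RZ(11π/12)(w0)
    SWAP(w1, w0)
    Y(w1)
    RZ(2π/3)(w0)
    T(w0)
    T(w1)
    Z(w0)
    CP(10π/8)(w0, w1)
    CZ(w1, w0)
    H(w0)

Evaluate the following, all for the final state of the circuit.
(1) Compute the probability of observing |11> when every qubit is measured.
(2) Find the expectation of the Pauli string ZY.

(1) Outcome |11> occurs with probability 1/2.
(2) The expectation value of ZY is 0.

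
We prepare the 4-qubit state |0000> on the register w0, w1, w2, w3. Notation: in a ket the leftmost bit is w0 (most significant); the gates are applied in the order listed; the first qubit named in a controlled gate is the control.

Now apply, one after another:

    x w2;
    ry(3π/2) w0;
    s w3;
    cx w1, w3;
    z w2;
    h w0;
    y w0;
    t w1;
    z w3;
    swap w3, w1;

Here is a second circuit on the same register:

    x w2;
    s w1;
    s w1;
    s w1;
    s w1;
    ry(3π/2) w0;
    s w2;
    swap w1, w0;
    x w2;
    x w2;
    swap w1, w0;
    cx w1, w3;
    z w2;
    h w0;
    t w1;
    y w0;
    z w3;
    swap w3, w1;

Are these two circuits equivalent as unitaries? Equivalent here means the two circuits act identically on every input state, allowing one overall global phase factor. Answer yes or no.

No, they are not equivalent — no single phase factor reconciles the two unitaries.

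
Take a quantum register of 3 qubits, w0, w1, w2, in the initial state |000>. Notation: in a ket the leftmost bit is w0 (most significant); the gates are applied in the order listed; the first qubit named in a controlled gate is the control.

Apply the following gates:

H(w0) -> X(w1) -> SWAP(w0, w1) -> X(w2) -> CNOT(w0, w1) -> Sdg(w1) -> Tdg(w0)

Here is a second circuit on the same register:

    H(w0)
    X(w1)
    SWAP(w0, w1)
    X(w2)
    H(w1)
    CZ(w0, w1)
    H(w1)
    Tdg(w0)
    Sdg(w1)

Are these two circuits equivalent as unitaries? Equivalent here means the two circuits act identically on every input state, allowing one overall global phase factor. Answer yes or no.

Yes — the two circuits implement the same unitary up to a global phase.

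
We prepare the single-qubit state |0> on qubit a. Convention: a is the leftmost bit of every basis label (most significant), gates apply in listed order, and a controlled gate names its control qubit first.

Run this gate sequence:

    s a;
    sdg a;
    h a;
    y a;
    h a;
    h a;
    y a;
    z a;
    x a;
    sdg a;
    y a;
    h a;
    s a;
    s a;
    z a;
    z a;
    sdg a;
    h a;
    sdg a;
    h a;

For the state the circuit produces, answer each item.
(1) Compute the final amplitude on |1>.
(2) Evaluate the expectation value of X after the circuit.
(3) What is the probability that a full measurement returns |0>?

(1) The amplitude on |1> is -1/2 - I/2.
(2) The observable X averages to 1.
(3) The probability of measuring |0> is 1/2.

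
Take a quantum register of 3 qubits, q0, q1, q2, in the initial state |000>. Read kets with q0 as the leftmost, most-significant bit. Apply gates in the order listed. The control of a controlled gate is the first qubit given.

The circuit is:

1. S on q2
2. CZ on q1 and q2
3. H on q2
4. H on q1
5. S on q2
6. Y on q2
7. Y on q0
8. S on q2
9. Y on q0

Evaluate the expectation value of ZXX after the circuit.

In the final state, ZXX has expectation -1.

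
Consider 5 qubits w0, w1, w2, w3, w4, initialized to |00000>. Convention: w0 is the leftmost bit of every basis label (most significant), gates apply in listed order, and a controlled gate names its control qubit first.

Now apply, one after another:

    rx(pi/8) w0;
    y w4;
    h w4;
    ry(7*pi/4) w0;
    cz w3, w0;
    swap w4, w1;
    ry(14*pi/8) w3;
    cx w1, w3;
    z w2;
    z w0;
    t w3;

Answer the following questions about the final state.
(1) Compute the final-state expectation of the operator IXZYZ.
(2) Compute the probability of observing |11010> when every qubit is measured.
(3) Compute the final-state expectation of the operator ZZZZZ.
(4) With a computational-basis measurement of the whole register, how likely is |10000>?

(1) In the final state, IXZYZ has expectation -sqrt(2)/2.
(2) Outcome |11010> occurs with probability -sqrt(sqrt(2) + 2)/32 + sqrt(2)*(2 - sqrt(sqrt(2) + 2))/32 + 1/8.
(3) In the final state, ZZZZZ has expectation sqrt(sqrt(2) + 2)/4.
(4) Outcome |10000> occurs with probability -sqrt(sqrt(2) + 2)/32 + sqrt(2)*(2 - sqrt(sqrt(2) + 2))/32 + 1/8.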